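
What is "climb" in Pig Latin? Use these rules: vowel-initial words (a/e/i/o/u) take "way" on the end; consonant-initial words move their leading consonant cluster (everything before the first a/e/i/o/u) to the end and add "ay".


Word: "climb"
Starts with consonant(s) → move to end, add 'ay'
Consonant cluster: "cl"
Pig Latin = "imbclay"


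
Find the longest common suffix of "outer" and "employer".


Word 1: "outer"
Word 2: "employer"
Comparing from end:
  Pos -1: 'r' == 'r'
  Pos -2: 'e' == 'e'
  Pos -3: 't' != 'y' (stop)
LCS = "er" (length 2)


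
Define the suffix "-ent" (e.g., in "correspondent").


Suffix: -ent
Example: correspondent = correspond + -ent
Meaning = one who / that which


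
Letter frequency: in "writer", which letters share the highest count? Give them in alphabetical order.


Word: "writer"
Letter counts:
  'e': 1
  'i': 1
  'r': 2
  't': 1
  'w': 1
Maximum count = 2
Most frequent = 'r' (2 times each)


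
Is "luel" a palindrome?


Word: "luel"
Reversed: "leul"
Forward == Backward? luel != leul
Palindrome = No


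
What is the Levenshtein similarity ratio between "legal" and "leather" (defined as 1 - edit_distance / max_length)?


Word 1: "legal" (length 5)
Word 2: "leather" (length 7)
One optimal edit sequence:
  1. keep 'l'
  2. keep 'e'
  3. insert 'a'  (+1)
  4. insert 't'  (+1)
  5. substitute 'g' -> 'h'  (+1)
  6. substitute 'a' -> 'e'  (+1)
  7. substitute 'l' -> 'r'  (+1)
Edit distance = 5
Max length = max(5, 7) = 7
Similarity = 1 - 5/7
= 0.2857


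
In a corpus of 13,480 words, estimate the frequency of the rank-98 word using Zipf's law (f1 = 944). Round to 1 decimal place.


Zipf's law: f(r) = f(1) / r
f(1) = 944
f(98) = 944 / 98
= 9.6 occurrences


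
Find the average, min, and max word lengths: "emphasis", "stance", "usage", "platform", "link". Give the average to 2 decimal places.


Lengths: "emphasis"=8, "stance"=6, "usage"=5, "platform"=8, "link"=4
Sum = 31, Count = 5
Average = 31/5 = 6.20
= avg=6.20, min=4, max=8


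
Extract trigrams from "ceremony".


Word: "ceremony" (length 8)
Number of trigrams = 8 - 3 + 1 = 6
  Position 0: "cer"
  Position 1: "ere"
  Position 2: "rem"
  Position 3: "emo"
  Position 4: "mon"
  Position 5: "ony"
Trigrams = "cer", "ere", "rem", "emo", "mon", "ony"


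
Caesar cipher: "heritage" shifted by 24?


Word: "heritage"
Shift: 24
Each letter → (letter + shift) mod 26:
  'h' (7) + 24 = 5 → 'f'
  'e' (4) + 24 = 2 → 'c'
  'r' (17) + 24 = 15 → 'p'
  'i' (8) + 24 = 6 → 'g'
  't' (19) + 24 = 17 → 'r'
  'a' (0) + 24 = 24 → 'y'
  'g' (6) + 24 = 4 → 'e'
  'e' (4) + 24 = 2 → 'c'
Result = "fcpgryec"


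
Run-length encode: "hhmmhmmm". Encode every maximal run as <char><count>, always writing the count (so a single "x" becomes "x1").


String: "hhmmhmmm"
Scanning for consecutive runs:
  'h' x 2
  'm' x 2
  'h' x 1
  'm' x 3
RLE = "h2m2h1m3"


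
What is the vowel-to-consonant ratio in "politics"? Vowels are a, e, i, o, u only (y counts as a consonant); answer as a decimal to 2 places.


Word: "politics"
Vowels (a,e,i,o,u): 3
Consonants: 5
Ratio = 3/5
= 0.60


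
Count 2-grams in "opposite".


Word: "opposite" (length 8)
Number of 2-grams = length - 2 + 1 = 8 - 2 + 1
= 7


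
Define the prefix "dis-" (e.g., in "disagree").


Prefix: dis-
Example: disagree = dis- + agree
Meaning = not / opposite


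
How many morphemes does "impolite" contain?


Word: "impolite"
Morphemes: im- / polite
Each morpheme carries meaning
= 2 morphemes


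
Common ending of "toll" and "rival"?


Word 1: "toll"
Word 2: "rival"
Comparing from end:
  Pos -1: 'l' == 'l'
  Pos -2: 'l' != 'a' (stop)
LCS = "l" (length 1)


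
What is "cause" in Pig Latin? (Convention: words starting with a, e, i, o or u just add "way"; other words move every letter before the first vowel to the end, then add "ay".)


Word: "cause"
Starts with consonant(s) → move to end, add 'ay'
Consonant cluster: "c"
Pig Latin = "ausecay"


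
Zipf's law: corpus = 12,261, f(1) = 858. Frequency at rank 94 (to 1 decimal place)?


Zipf's law: f(r) = f(1) / r
f(1) = 858
f(94) = 858 / 94
= 9.1 occurrences


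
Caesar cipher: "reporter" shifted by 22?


Word: "reporter"
Shift: 22
Each letter → (letter + shift) mod 26:
  'r' (17) + 22 = 13 → 'n'
  'e' (4) + 22 = 0 → 'a'
  'p' (15) + 22 = 11 → 'l'
  'o' (14) + 22 = 10 → 'k'
  'r' (17) + 22 = 13 → 'n'
  't' (19) + 22 = 15 → 'p'
  'e' (4) + 22 = 0 → 'a'
  'r' (17) + 22 = 13 → 'n'
Result = "nalknpan"


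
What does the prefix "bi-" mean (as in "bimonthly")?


Prefix: bi-
Example: bimonthly = bi- + monthly
Meaning = two


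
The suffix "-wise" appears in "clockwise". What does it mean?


Suffix: -wise
Example: clockwise = clock + -wise
Meaning = in the manner of


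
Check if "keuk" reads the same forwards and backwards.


Word: "keuk"
Reversed: "kuek"
Forward == Backward? keuk != kuek
Palindrome = No


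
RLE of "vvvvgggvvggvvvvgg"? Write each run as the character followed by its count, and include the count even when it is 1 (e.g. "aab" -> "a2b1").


String: "vvvvgggvvggvvvvgg"
Scanning for consecutive runs:
  'v' x 4
  'g' x 3
  'v' x 2
  'g' x 2
  'v' x 4
  'g' x 2
RLE = "v4g3v2g2v4g2"


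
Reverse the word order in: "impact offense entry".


Original: "impact offense entry"
Words (1..n): impact | offense | entry
Reversed (n..1): entry | offense | impact
Result = "entry offense impact"


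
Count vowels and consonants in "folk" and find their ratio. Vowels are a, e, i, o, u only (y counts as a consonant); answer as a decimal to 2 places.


Word: "folk"
Vowels (a,e,i,o,u): 1
Consonants: 3
Ratio = 1/3
= 0.33


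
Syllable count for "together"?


Word: "together"
Syllable breakdown: to | geth | er
Counting: 3 parts
= 3 syllables


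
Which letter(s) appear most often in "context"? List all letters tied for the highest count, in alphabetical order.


Word: "context"
Letter counts:
  'c': 1
  'e': 1
  'n': 1
  'o': 1
  't': 2
  'x': 1
Maximum count = 2
Most frequent = 't' (2 times each)


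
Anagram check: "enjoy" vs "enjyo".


Word 1: "enjoy" → sorted: ejnoy
Word 2: "enjyo" → sorted: ejnoy
Same letters? ejnoy == ejnoy
Anagram = Yes


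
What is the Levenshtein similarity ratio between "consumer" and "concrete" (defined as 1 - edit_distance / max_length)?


Word 1: "consumer" (length 8)
Word 2: "concrete" (length 8)
One optimal edit sequence:
  1. keep 'c'
  2. keep 'o'
  3. keep 'n'
  4. substitute 's' -> 'c'  (+1)
  5. substitute 'u' -> 'r'  (+1)
  6. substitute 'm' -> 'e'  (+1)
  7. substitute 'e' -> 't'  (+1)
  8. substitute 'r' -> 'e'  (+1)
Edit distance = 5
Max length = max(8, 8) = 8
Similarity = 1 - 5/8
= 0.3750


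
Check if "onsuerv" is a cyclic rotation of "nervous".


Word: "nervous", Candidate: "onsuerv"
Method: check if candidate is substring of word+word
"nervousnervous" contains "onsuerv"? No
Is rotation = No


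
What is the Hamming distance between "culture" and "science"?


Comparing character by character (same length = 7):
  Pos 0: 'c' vs 's' !=
  Pos 1: 'u' vs 'c' !=
  Pos 2: 'l' vs 'i' !=
  Pos 3: 't' vs 'e' !=
  Pos 4: 'u' vs 'n' !=
  Pos 5: 'r' vs 'c' !=
  Pos 6: 'e' vs 'e' =
Hamming distance = 6


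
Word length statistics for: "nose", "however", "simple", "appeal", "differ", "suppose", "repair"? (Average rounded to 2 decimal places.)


Lengths: "nose"=4, "however"=7, "simple"=6, "appeal"=6, "differ"=6, "suppose"=7, "repair"=6
Sum = 42, Count = 7
Average = 42/7 = 6.00
= avg=6.00, min=4, max=7


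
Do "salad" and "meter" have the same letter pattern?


Pattern of "salad": [0, 1, 2, 1, 3]
Pattern of "meter": [0, 1, 2, 1, 3]
Patterns match
Same pattern = Yes


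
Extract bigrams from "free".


Word: "free" (length 4)
Number of bigrams = 4 - 2 + 1 = 3
  Position 0: "fr"
  Position 1: "re"
  Position 2: "ee"
Bigrams = "fr", "re", "ee"


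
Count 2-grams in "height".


Word: "height" (length 6)
Number of 2-grams = length - 2 + 1 = 6 - 2 + 1
= 5


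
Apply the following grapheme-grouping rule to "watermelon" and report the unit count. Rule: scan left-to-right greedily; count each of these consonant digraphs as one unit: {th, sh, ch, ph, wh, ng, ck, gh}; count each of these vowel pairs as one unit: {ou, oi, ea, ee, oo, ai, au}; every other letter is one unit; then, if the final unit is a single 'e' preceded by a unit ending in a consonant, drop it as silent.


Word: "watermelon" (10 letters)
Left-to-right scan:
  1. 'w' (letter)
  2. 'a' (letter)
  3. 't' (letter)
  4. 'e' (letter)
  5. 'r' (letter)
  6. 'm' (letter)
  7. 'e' (letter)
  8. 'l' (letter)
  9. 'o' (letter)
  10. 'n' (letter)
Units from scan: 10
Sound units = 10 units


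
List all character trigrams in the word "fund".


Word: "fund" (length 4)
Number of trigrams = 4 - 3 + 1 = 2
  Position 0: "fun"
  Position 1: "und"
Trigrams = "fun", "und"


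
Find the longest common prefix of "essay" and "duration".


Word 1: "essay"
Word 2: "duration"
Comparing from start:
  Pos 0: 'e' != 'd' (stop)
LCP = "" (length 0)


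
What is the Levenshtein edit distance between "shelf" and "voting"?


Word 1: "shelf" (length 5)
Word 2: "voting" (length 6)
One optimal edit sequence (insert/delete/substitute each cost 1):
  1. insert 'v'  (+1)
  2. substitute 's' -> 'o'  (+1)
  3. substitute 'h' -> 't'  (+1)
  4. substitute 'e' -> 'i'  (+1)
  5. substitute 'l' -> 'n'  (+1)
  6. substitute 'f' -> 'g'  (+1)
Total edit operations: 6
Edit distance = 6


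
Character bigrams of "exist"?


Word: "exist" (length 5)
Number of bigrams = 5 - 2 + 1 = 4
  Position 0: "ex"
  Position 1: "xi"
  Position 2: "is"
  Position 3: "st"
Bigrams = "ex", "xi", "is", "st"


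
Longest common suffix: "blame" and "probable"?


Word 1: "blame"
Word 2: "probable"
Comparing from end:
  Pos -1: 'e' == 'e'
  Pos -2: 'm' != 'l' (stop)
LCS = "e" (length 1)


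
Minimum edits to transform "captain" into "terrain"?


Word 1: "captain" (length 7)
Word 2: "terrain" (length 7)
One optimal edit sequence (insert/delete/substitute each cost 1):
  1. substitute 'c' -> 't'  (+1)
  2. substitute 'a' -> 'e'  (+1)
  3. substitute 'p' -> 'r'  (+1)
  4. substitute 't' -> 'r'  (+1)
  5. keep 'a'
  6. keep 'i'
  7. keep 'n'
Total edit operations: 4
Edit distance = 4


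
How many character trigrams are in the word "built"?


Word: "built" (length 5)
Number of 3-grams = length - 3 + 1 = 5 - 3 + 1
= 3


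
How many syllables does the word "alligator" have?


Word: "alligator"
Syllable breakdown: al-li-ga-tor
Counting: 4 parts
= 4 syllables


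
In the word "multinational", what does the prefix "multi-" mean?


Prefix: multi-
As in: multinational -> multi- + national
Meaning = many


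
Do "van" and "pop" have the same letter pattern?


Pattern of "van": [0, 1, 2]
Pattern of "pop": [0, 1, 0]
Patterns do not match
Same pattern = No


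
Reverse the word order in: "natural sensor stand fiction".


Original: "natural sensor stand fiction"
Words (1..n): natural | sensor | stand | fiction
Reversed (n..1): fiction | stand | sensor | natural
Result = "fiction stand sensor natural"


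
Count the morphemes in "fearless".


Word: "fearless"
Morphemes: fear / -less
Each morpheme carries meaning
= 2 morphemes


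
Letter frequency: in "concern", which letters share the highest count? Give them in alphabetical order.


Word: "concern"
Letter counts:
  'c': 2
  'e': 1
  'n': 2
  'o': 1
  'r': 1
Maximum count = 2
Most frequent = 'c', 'n' (2 times each)


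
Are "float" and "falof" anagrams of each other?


Word 1: "float" → sorted: aflot
Word 2: "falof" → sorted: afflo
Same letters? aflot != afflo
Anagram = No


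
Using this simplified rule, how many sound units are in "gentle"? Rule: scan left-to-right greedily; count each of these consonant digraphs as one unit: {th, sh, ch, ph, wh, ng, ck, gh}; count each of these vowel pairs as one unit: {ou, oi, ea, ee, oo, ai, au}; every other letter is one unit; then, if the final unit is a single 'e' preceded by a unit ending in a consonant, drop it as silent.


Word: "gentle" (6 letters)
Left-to-right scan:
  1. 'g' (letter)
  2. 'e' (letter)
  3. 'n' (letter)
  4. 't' (letter)
  5. 'l' (letter)
  6. 'e' (letter)
Units from scan: 6
Final unit is 'e' after a consonant -> drop as silent (-1)
Sound units = 5 units


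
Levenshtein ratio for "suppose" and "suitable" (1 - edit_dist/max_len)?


Word 1: "suppose" (length 7)
Word 2: "suitable" (length 8)
One optimal edit sequence:
  1. keep 's'
  2. keep 'u'
  3. insert 'i'  (+1)
  4. substitute 'p' -> 't'  (+1)
  5. substitute 'p' -> 'a'  (+1)
  6. substitute 'o' -> 'b'  (+1)
  7. substitute 's' -> 'l'  (+1)
  8. keep 'e'
Edit distance = 5
Max length = max(7, 8) = 8
Similarity = 1 - 5/8
= 0.3750


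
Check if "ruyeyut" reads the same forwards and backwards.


Word: "ruyeyut"
Reversed: "tuyeyur"
Forward == Backward? ruyeyut != tuyeyur
Palindrome = No


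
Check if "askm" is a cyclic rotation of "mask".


Word: "mask", Candidate: "askm"
Method: check if candidate is substring of word+word
"maskmask" contains "askm"? Yes
Is rotation = Yes


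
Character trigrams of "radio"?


Word: "radio" (length 5)
Number of trigrams = 5 - 3 + 1 = 3
  Position 0: "rad"
  Position 1: "adi"
  Position 2: "dio"
Trigrams = "rad", "adi", "dio"


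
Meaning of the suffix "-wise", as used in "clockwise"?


Suffix: -wise
As in: clockwise -> clock + -wise
Meaning = in the manner of


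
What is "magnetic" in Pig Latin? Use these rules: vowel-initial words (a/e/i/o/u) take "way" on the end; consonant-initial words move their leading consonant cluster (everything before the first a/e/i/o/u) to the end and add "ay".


Word: "magnetic"
Starts with consonant(s) → move to end, add 'ay'
Consonant cluster: "m"
Pig Latin = "agneticmay"


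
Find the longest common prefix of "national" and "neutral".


Word 1: "national"
Word 2: "neutral"
Comparing from start:
  Pos 0: 'n' == 'n'
  Pos 1: 'a' != 'e' (stop)
LCP = "n" (length 1)


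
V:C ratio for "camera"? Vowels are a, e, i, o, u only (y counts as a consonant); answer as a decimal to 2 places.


Word: "camera"
Vowels (a,e,i,o,u): 3
Consonants: 3
Ratio = 3/3
= 1.00


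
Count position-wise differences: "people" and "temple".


Comparing character by character (same length = 6):
  Pos 0: 'p' vs 't' !=
  Pos 1: 'e' vs 'e' =
  Pos 2: 'o' vs 'm' !=
  Pos 3: 'p' vs 'p' =
  Pos 4: 'l' vs 'l' =
  Pos 5: 'e' vs 'e' =
Hamming distance = 2


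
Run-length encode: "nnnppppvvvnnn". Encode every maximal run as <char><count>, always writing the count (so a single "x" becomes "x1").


String: "nnnppppvvvnnn"
Scanning for consecutive runs:
  'n' x 3
  'p' x 4
  'v' x 3
  'n' x 3
RLE = "n3p4v3n3"


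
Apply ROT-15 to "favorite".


Word: "favorite"
Shift: 15
Each letter → (letter + shift) mod 26:
  'f' (5) + 15 = 20 → 'u'
  'a' (0) + 15 = 15 → 'p'
  'v' (21) + 15 = 10 → 'k'
  'o' (14) + 15 = 3 → 'd'
  'r' (17) + 15 = 6 → 'g'
  'i' (8) + 15 = 23 → 'x'
  't' (19) + 15 = 8 → 'i'
  'e' (4) + 15 = 19 → 't'
Result = "upkdgxit"


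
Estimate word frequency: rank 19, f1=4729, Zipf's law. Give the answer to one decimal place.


Zipf's law: f(r) = f(1) / r
f(1) = 4729
f(19) = 4729 / 19
= 248.9 occurrences


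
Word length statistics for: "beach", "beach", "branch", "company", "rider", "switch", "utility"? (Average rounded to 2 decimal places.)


Lengths: "beach"=5, "beach"=5, "branch"=6, "company"=7, "rider"=5, "switch"=6, "utility"=7
Sum = 41, Count = 7
Average = 41/7 = 5.86
= avg=5.86, min=5, max=7


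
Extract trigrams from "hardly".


Word: "hardly" (length 6)
Number of trigrams = 6 - 3 + 1 = 4
  Position 0: "har"
  Position 1: "ard"
  Position 2: "rdl"
  Position 3: "dly"
Trigrams = "har", "ard", "rdl", "dly"


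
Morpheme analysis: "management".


Word: "management"
Morphemes: manage | -ment
Each morpheme carries meaning
= 2 morphemes


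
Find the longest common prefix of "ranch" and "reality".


Word 1: "ranch"
Word 2: "reality"
Comparing from start:
  Pos 0: 'r' == 'r'
  Pos 1: 'a' != 'e' (stop)
LCP = "r" (length 1)


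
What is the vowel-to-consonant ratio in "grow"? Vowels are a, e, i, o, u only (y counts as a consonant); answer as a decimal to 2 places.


Word: "grow"
Vowels (a,e,i,o,u): 1
Consonants: 3
Ratio = 1/3
= 0.33


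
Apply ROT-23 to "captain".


Word: "captain"
Shift: 23
Each letter → (letter + shift) mod 26:
  'c' (2) + 23 = 25 → 'z'
  'a' (0) + 23 = 23 → 'x'
  'p' (15) + 23 = 12 → 'm'
  't' (19) + 23 = 16 → 'q'
  'a' (0) + 23 = 23 → 'x'
  'i' (8) + 23 = 5 → 'f'
  'n' (13) + 23 = 10 → 'k'
Result = "zxmqxfk"


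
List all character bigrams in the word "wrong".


Word: "wrong" (length 5)
Number of bigrams = 5 - 2 + 1 = 4
  Position 0: "wr"
  Position 1: "ro"
  Position 2: "on"
  Position 3: "ng"
Bigrams = "wr", "ro", "on", "ng"


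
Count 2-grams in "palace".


Word: "palace" (length 6)
Number of 2-grams = length - 2 + 1 = 6 - 2 + 1
= 5


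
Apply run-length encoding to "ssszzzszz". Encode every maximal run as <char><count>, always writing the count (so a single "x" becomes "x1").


String: "ssszzzszz"
Scanning for consecutive runs:
  's' x 3
  'z' x 3
  's' x 1
  'z' x 2
RLE = "s3z3s1z2"


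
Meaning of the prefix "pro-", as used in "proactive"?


Prefix: pro-
Example: proactive (pro- + active)
Meaning = forward / in favor of


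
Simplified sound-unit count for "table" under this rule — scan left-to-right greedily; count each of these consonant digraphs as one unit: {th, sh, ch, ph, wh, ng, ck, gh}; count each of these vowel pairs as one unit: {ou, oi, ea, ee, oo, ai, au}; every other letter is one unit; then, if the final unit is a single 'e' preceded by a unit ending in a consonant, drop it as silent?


Word: "table" (5 letters)
Left-to-right scan:
  1. 't' (letter)
  2. 'a' (letter)
  3. 'b' (letter)
  4. 'l' (letter)
  5. 'e' (letter)
Units from scan: 5
Final unit is 'e' after a consonant -> drop as silent (-1)
Sound units = 4 units


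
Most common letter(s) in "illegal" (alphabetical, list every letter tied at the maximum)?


Word: "illegal"
Letter counts:
  'a': 1
  'e': 1
  'g': 1
  'i': 1
  'l': 3
Maximum count = 3
Most frequent = 'l' (3 times each)


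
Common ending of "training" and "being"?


Word 1: "training"
Word 2: "being"
Comparing from end:
  Pos -1: 'g' == 'g'
  Pos -2: 'n' == 'n'
  Pos -3: 'i' == 'i'
  Pos -4: 'n' != 'e' (stop)
LCS = "ing" (length 3)


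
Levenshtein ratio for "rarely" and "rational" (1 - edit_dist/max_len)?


Word 1: "rarely" (length 6)
Word 2: "rational" (length 8)
One optimal edit sequence:
  1. keep 'r'
  2. keep 'a'
  3. insert 't'  (+1)
  4. insert 'i'  (+1)
  5. substitute 'r' -> 'o'  (+1)
  6. substitute 'e' -> 'n'  (+1)
  7. substitute 'l' -> 'a'  (+1)
  8. substitute 'y' -> 'l'  (+1)
Edit distance = 6
Max length = max(6, 8) = 8
Similarity = 1 - 6/8
= 0.2500


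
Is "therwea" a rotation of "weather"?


Word: "weather", Candidate: "therwea"
Method: check if candidate is substring of word+word
"weatherweather" contains "therwea"? Yes
Is rotation = Yes


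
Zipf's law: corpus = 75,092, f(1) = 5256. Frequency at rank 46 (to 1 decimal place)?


Zipf's law: f(r) = f(1) / r
f(1) = 5256
f(46) = 5256 / 46
= 114.3 occurrences


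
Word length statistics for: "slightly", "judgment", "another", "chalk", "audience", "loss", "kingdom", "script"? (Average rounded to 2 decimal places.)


Lengths: "slightly"=8, "judgment"=8, "another"=7, "chalk"=5, "audience"=8, "loss"=4, "kingdom"=7, "script"=6
Sum = 53, Count = 8
Average = 53/8 = 6.63
= avg=6.63, min=4, max=8


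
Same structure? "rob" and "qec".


Pattern of "rob": [0, 1, 2]
Pattern of "qec": [0, 1, 2]
Patterns match
Same pattern = Yes


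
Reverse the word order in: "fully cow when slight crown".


Original: "fully cow when slight crown"
Words (1..n): fully | cow | when | slight | crown
Reversed (n..1): crown | slight | when | cow | fully
Result = "crown slight when cow fully"


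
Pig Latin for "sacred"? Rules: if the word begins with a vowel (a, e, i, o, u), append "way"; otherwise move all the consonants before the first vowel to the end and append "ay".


Word: "sacred"
Starts with consonant(s) → move to end, add 'ay'
Consonant cluster: "s"
Pig Latin = "acredsay"


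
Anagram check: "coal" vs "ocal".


Word 1: "coal" → sorted: aclo
Word 2: "ocal" → sorted: aclo
Same letters? aclo == aclo
Anagram = Yes


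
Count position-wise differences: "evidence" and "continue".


Comparing character by character (same length = 8):
  Pos 0: 'e' vs 'c' !=
  Pos 1: 'v' vs 'o' !=
  Pos 2: 'i' vs 'n' !=
  Pos 3: 'd' vs 't' !=
  Pos 4: 'e' vs 'i' !=
  Pos 5: 'n' vs 'n' =
  Pos 6: 'c' vs 'u' !=
  Pos 7: 'e' vs 'e' =
Hamming distance = 6


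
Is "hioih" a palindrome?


Word: "hioih"
Reversed: "hioih"
Forward == Backward? hioih == hioih
Palindrome = Yes


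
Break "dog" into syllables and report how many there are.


Word: "dog"
Syllable breakdown: dog
Counting: 1 part
= 1 syllable


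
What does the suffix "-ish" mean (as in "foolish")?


Suffix: -ish
Example: foolish (fool + -ish)
Meaning = somewhat / having the qualities of


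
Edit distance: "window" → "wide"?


Word 1: "window" (length 6)
Word 2: "wide" (length 4)
One optimal edit sequence (insert/delete/substitute each cost 1):
  1. keep 'w'
  2. keep 'i'
  3. delete 'n'  (+1)
  4. keep 'd'
  5. delete 'o'  (+1)
  6. substitute 'w' -> 'e'  (+1)
Total edit operations: 3
Edit distance = 3


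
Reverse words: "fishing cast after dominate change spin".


Original: "fishing cast after dominate change spin"
Words (1..n): fishing | cast | after | dominate | change | spin
Reversed (n..1): spin | change | dominate | after | cast | fishing
Result = "spin change dominate after cast fishing"


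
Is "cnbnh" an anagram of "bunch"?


Word 1: "bunch" → sorted: bchnu
Word 2: "cnbnh" → sorted: bchnn
Same letters? bchnu != bchnn
Anagram = No


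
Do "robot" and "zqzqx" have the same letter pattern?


Pattern of "robot": [0, 1, 2, 1, 3]
Pattern of "zqzqx": [0, 1, 0, 1, 2]
Patterns do not match
Same pattern = No


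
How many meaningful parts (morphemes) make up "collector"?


Word: "collector"
Morphemes: collect / -or
Each morpheme carries meaning
= 2 morphemes


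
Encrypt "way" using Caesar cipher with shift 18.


Word: "way"
Shift: 18
Each letter → (letter + shift) mod 26:
  'w' (22) + 18 = 14 → 'o'
  'a' (0) + 18 = 18 → 's'
  'y' (24) + 18 = 16 → 'q'
Result = "osq"


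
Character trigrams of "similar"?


Word: "similar" (length 7)
Number of trigrams = 7 - 3 + 1 = 5
  Position 0: "sim"
  Position 1: "imi"
  Position 2: "mil"
  Position 3: "ila"
  Position 4: "lar"
Trigrams = "sim", "imi", "mil", "ila", "lar"


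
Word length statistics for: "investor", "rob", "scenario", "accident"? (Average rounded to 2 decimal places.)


Lengths: "investor"=8, "rob"=3, "scenario"=8, "accident"=8
Sum = 27, Count = 4
Average = 27/4 = 6.75
= avg=6.75, min=3, max=8


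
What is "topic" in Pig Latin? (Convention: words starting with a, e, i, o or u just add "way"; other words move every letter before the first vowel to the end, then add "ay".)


Word: "topic"
Starts with consonant(s) → move to end, add 'ay'
Consonant cluster: "t"
Pig Latin = "opictay"


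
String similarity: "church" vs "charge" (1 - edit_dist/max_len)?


Word 1: "church" (length 6)
Word 2: "charge" (length 6)
One optimal edit sequence:
  1. keep 'c'
  2. keep 'h'
  3. substitute 'u' -> 'a'  (+1)
  4. keep 'r'
  5. substitute 'c' -> 'g'  (+1)
  6. substitute 'h' -> 'e'  (+1)
Edit distance = 3
Max length = max(6, 6) = 6
Similarity = 1 - 3/6
= 0.5000


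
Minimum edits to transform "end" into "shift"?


Word 1: "end" (length 3)
Word 2: "shift" (length 5)
One optimal edit sequence (insert/delete/substitute each cost 1):
  1. insert 's'  (+1)
  2. insert 'h'  (+1)
  3. substitute 'e' -> 'i'  (+1)
  4. substitute 'n' -> 'f'  (+1)
  5. substitute 'd' -> 't'  (+1)
Total edit operations: 5
Edit distance = 5


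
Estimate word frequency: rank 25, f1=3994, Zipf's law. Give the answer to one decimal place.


Zipf's law: f(r) = f(1) / r
f(1) = 3994
f(25) = 3994 / 25
= 159.8 occurrences


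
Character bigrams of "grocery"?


Word: "grocery" (length 7)
Number of bigrams = 7 - 2 + 1 = 6
  Position 0: "gr"
  Position 1: "ro"
  Position 2: "oc"
  Position 3: "ce"
  Position 4: "er"
  Position 5: "ry"
Bigrams = "gr", "ro", "oc", "ce", "er", "ry"


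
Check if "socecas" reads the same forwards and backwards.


Word: "socecas"
Reversed: "sacecos"
Forward == Backward? socecas != sacecos
Palindrome = No


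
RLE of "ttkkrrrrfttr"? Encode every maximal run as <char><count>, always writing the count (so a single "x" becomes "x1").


String: "ttkkrrrrfttr"
Scanning for consecutive runs:
  't' x 2
  'k' x 2
  'r' x 4
  'f' x 1
  't' x 2
  'r' x 1
RLE = "t2k2r4f1t2r1"


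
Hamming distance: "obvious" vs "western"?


Comparing character by character (same length = 7):
  Pos 0: 'o' vs 'w' !=
  Pos 1: 'b' vs 'e' !=
  Pos 2: 'v' vs 's' !=
  Pos 3: 'i' vs 't' !=
  Pos 4: 'o' vs 'e' !=
  Pos 5: 'u' vs 'r' !=
  Pos 6: 's' vs 'n' !=
Hamming distance = 7


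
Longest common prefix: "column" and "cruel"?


Word 1: "column"
Word 2: "cruel"
Comparing from start:
  Pos 0: 'c' == 'c'
  Pos 1: 'o' != 'r' (stop)
LCP = "c" (length 1)


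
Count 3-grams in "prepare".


Word: "prepare" (length 7)
Number of 3-grams = length - 3 + 1 = 7 - 3 + 1
= 5


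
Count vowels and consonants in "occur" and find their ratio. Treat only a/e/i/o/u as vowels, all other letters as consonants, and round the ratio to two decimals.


Word: "occur"
Vowels (a,e,i,o,u): 2
Consonants: 3
Ratio = 2/3
= 0.67


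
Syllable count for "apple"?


Word: "apple"
Syllable breakdown: ap / ple
Counting: 2 parts
= 2 syllables


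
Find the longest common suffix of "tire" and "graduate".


Word 1: "tire"
Word 2: "graduate"
Comparing from end:
  Pos -1: 'e' == 'e'
  Pos -2: 'r' != 't' (stop)
LCS = "e" (length 1)


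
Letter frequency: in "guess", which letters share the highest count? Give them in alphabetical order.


Word: "guess"
Letter counts:
  'e': 1
  'g': 1
  's': 2
  'u': 1
Maximum count = 2
Most frequent = 's' (2 times each)


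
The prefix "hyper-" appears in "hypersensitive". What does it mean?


Prefix: hyper-
As in: hypersensitive -> hyper- + sensitive
Meaning = over / excessive


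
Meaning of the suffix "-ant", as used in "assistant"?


Suffix: -ant
As in: assistant -> assist + -ant
Meaning = one who / that which


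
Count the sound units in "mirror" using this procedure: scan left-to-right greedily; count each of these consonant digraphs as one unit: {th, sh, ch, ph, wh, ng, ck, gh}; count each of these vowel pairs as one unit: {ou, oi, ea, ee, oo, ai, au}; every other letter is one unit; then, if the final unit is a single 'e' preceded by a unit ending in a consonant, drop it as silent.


Word: "mirror" (6 letters)
Left-to-right scan:
  1. 'm' (letter)
  2. 'i' (letter)
  3. 'r' (letter)
  4. 'r' (letter)
  5. 'o' (letter)
  6. 'r' (letter)
Units from scan: 6
Sound units = 6 units


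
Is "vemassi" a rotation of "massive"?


Word: "massive", Candidate: "vemassi"
Method: check if candidate is substring of word+word
"massivemassive" contains "vemassi"? Yes
Is rotation = Yes


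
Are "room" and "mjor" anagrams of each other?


Word 1: "room" → sorted: moor
Word 2: "mjor" → sorted: jmor
Same letters? moor != jmor
Anagram = No


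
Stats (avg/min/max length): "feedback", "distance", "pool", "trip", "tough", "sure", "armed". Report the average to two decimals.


Lengths: "feedback"=8, "distance"=8, "pool"=4, "trip"=4, "tough"=5, "sure"=4, "armed"=5
Sum = 38, Count = 7
Average = 38/7 = 5.43
= avg=5.43, min=4, max=8


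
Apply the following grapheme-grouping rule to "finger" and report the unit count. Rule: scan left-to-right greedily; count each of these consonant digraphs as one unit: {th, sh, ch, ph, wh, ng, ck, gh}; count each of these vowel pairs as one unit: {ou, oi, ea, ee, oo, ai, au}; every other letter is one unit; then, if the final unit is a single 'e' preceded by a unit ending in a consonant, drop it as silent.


Word: "finger" (6 letters)
Left-to-right scan:
  [1] 'f' (letter)
  [2] 'i' (letter)
  [3] 'ng' (digraph)
  [4] 'e' (letter)
  [5] 'r' (letter)
Units from scan: 5
Sound units = 5 units


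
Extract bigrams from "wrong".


Word: "wrong" (length 5)
Number of bigrams = 5 - 2 + 1 = 4
  Position 0: "wr"
  Position 1: "ro"
  Position 2: "on"
  Position 3: "ng"
Bigrams = "wr", "ro", "on", "ng"


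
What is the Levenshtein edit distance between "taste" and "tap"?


Word 1: "taste" (length 5)
Word 2: "tap" (length 3)
One optimal edit sequence (insert/delete/substitute each cost 1):
  1. keep 't'
  2. keep 'a'
  3. delete 's'  (+1)
  4. delete 't'  (+1)
  5. substitute 'e' -> 'p'  (+1)
Total edit operations: 3
Edit distance = 3


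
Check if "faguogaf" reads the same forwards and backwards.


Word: "faguogaf"
Reversed: "fagougaf"
Forward == Backward? faguogaf != fagougaf
Palindrome = No


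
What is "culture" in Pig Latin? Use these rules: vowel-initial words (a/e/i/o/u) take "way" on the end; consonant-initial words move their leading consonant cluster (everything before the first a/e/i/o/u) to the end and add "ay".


Word: "culture"
Starts with consonant(s) → move to end, add 'ay'
Consonant cluster: "c"
Pig Latin = "ulturecay"


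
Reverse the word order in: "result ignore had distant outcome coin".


Original: "result ignore had distant outcome coin"
Words (1..n): result | ignore | had | distant | outcome | coin
Reversed (n..1): coin | outcome | distant | had | ignore | result
Result = "coin outcome distant had ignore result"


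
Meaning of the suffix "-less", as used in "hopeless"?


Suffix: -less
Example: hopeless (hope + -less)
Meaning = without


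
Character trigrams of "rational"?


Word: "rational" (length 8)
Number of trigrams = 8 - 3 + 1 = 6
  Position 0: "rat"
  Position 1: "ati"
  Position 2: "tio"
  Position 3: "ion"
  Position 4: "ona"
  Position 5: "nal"
Trigrams = "rat", "ati", "tio", "ion", "ona", "nal"


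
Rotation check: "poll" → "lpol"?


Word: "poll", Candidate: "lpol"
Method: check if candidate is substring of word+word
"pollpoll" contains "lpol"? Yes
Is rotation = Yes


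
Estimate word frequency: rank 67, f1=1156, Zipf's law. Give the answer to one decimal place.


Zipf's law: f(r) = f(1) / r
f(1) = 1156
f(67) = 1156 / 67
= 17.3 occurrences


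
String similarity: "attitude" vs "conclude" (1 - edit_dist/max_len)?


Word 1: "attitude" (length 8)
Word 2: "conclude" (length 8)
One optimal edit sequence:
  1. substitute 'a' -> 'c'  (+1)
  2. substitute 't' -> 'o'  (+1)
  3. substitute 't' -> 'n'  (+1)
  4. substitute 'i' -> 'c'  (+1)
  5. substitute 't' -> 'l'  (+1)
  6. keep 'u'
  7. keep 'd'
  8. keep 'e'
Edit distance = 5
Max length = max(8, 8) = 8
Similarity = 1 - 5/8
= 0.3750


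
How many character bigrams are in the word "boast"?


Word: "boast" (length 5)
Number of 2-grams = length - 2 + 1 = 5 - 2 + 1
= 4


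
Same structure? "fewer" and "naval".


Pattern of "fewer": [0, 1, 2, 1, 3]
Pattern of "naval": [0, 1, 2, 1, 3]
Patterns match
Same pattern = Yes


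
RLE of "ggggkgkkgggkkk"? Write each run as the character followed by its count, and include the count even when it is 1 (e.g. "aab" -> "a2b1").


String: "ggggkgkkgggkkk"
Scanning for consecutive runs:
  'g' x 4
  'k' x 1
  'g' x 1
  'k' x 2
  'g' x 3
  'k' x 3
RLE = "g4k1g1k2g3k3"


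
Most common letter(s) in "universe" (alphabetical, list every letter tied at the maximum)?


Word: "universe"
Letter counts:
  'e': 2
  'i': 1
  'n': 1
  'r': 1
  's': 1
  'u': 1
  'v': 1
Maximum count = 2
Most frequent = 'e' (2 times each)


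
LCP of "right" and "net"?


Word 1: "right"
Word 2: "net"
Comparing from start:
  Pos 0: 'r' != 'n' (stop)
LCP = "" (length 0)


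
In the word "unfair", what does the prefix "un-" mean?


Prefix: un-
Example: unfair = un- + fair
Meaning = not / reverse


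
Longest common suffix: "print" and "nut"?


Word 1: "print"
Word 2: "nut"
Comparing from end:
  Pos -1: 't' == 't'
  Pos -2: 'n' != 'u' (stop)
LCS = "t" (length 1)


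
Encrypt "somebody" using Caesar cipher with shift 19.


Word: "somebody"
Shift: 19
Each letter → (letter + shift) mod 26:
  's' (18) + 19 = 11 → 'l'
  'o' (14) + 19 = 7 → 'h'
  'm' (12) + 19 = 5 → 'f'
  'e' (4) + 19 = 23 → 'x'
  'b' (1) + 19 = 20 → 'u'
  'o' (14) + 19 = 7 → 'h'
  'd' (3) + 19 = 22 → 'w'
  'y' (24) + 19 = 17 → 'r'
Result = "lhfxuhwr"


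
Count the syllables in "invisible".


Word: "invisible"
Syllable breakdown: in · vis · i · ble
Counting: 4 parts
= 4 syllables


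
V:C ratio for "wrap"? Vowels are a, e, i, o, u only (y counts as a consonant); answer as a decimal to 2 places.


Word: "wrap"
Vowels (a,e,i,o,u): 1
Consonants: 3
Ratio = 1/3
= 0.33


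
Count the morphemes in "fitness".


Word: "fitness"
Morphemes: fit / -ness
Each morpheme carries meaning
= 2 morphemes


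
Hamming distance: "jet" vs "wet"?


Comparing character by character (same length = 3):
  Pos 0: 'j' vs 'w' !=
  Pos 1: 'e' vs 'e' =
  Pos 2: 't' vs 't' =
Hamming distance = 1


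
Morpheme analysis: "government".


Word: "government"
Morphemes: govern | -ment
Each morpheme carries meaning
= 2 morphemes


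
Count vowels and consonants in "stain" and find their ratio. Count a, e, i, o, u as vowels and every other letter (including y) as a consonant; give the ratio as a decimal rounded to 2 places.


Word: "stain"
Vowels (a,e,i,o,u): 2
Consonants: 3
Ratio = 2/3
= 0.67


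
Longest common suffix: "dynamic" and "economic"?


Word 1: "dynamic"
Word 2: "economic"
Comparing from end:
  Pos -1: 'c' == 'c'
  Pos -2: 'i' == 'i'
  Pos -3: 'm' == 'm'
  Pos -4: 'a' != 'o' (stop)
LCS = "mic" (length 3)


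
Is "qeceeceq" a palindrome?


Word: "qeceeceq"
Reversed: "qeceeceq"
Forward == Backward? qeceeceq == qeceeceq
Palindrome = Yes


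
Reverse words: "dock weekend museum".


Original: "dock weekend museum"
Words (1..n): dock | weekend | museum
Reversed (n..1): museum | weekend | dock
Result = "museum weekend dock"


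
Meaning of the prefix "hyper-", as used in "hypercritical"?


Prefix: hyper-
Example: hypercritical (hyper- + critical)
Meaning = over / excessive


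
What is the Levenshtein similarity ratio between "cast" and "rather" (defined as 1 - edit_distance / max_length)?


Word 1: "cast" (length 4)
Word 2: "rather" (length 6)
One optimal edit sequence:
  1. substitute 'c' -> 'r'  (+1)
  2. keep 'a'
  3. insert 't'  (+1)
  4. insert 'h'  (+1)
  5. substitute 's' -> 'e'  (+1)
  6. substitute 't' -> 'r'  (+1)
Edit distance = 5
Max length = max(4, 6) = 6
Similarity = 1 - 5/6
= 0.1667


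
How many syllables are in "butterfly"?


Word: "butterfly"
Syllable breakdown: but | ter | fly
Counting: 3 parts
= 3 syllables


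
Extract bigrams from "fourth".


Word: "fourth" (length 6)
Number of bigrams = 6 - 2 + 1 = 5
  Position 0: "fo"
  Position 1: "ou"
  Position 2: "ur"
  Position 3: "rt"
  Position 4: "th"
Bigrams = "fo", "ou", "ur", "rt", "th"


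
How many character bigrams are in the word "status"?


Word: "status" (length 6)
Number of 2-grams = length - 2 + 1 = 6 - 2 + 1
= 5


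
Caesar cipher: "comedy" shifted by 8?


Word: "comedy"
Shift: 8
Each letter → (letter + shift) mod 26:
  'c' (2) + 8 = 10 → 'k'
  'o' (14) + 8 = 22 → 'w'
  'm' (12) + 8 = 20 → 'u'
  'e' (4) + 8 = 12 → 'm'
  'd' (3) + 8 = 11 → 'l'
  'y' (24) + 8 = 6 → 'g'
Result = "kwumlg"


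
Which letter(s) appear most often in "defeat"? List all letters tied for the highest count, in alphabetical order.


Word: "defeat"
Letter counts:
  'a': 1
  'd': 1
  'e': 2
  'f': 1
  't': 1
Maximum count = 2
Most frequent = 'e' (2 times each)


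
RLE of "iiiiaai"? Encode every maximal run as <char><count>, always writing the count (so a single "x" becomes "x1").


String: "iiiiaai"
Scanning for consecutive runs:
  'i' x 4
  'a' x 2
  'i' x 1
RLE = "i4a2i1"


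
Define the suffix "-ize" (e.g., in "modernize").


Suffix: -ize
As in: modernize -> modern + -ize
Meaning = to make


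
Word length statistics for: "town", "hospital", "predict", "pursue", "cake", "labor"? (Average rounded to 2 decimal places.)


Lengths: "town"=4, "hospital"=8, "predict"=7, "pursue"=6, "cake"=4, "labor"=5
Sum = 34, Count = 6
Average = 34/6 = 5.67
= avg=5.67, min=4, max=8


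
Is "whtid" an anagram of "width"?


Word 1: "width" → sorted: dhitw
Word 2: "whtid" → sorted: dhitw
Same letters? dhitw == dhitw
Anagram = Yes


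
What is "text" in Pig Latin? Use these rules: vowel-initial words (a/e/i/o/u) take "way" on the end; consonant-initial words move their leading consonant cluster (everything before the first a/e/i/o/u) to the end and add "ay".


Word: "text"
Starts with consonant(s) → move to end, add 'ay'
Consonant cluster: "t"
Pig Latin = "exttay"


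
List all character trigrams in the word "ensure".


Word: "ensure" (length 6)
Number of trigrams = 6 - 3 + 1 = 4
  Position 0: "ens"
  Position 1: "nsu"
  Position 2: "sur"
  Position 3: "ure"
Trigrams = "ens", "nsu", "sur", "ure"


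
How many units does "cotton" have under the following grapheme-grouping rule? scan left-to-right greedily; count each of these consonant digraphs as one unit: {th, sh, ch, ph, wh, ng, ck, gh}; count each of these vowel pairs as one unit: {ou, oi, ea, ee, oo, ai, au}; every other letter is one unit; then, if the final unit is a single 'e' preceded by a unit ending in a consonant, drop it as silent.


Word: "cotton" (6 letters)
Left-to-right scan:
  [1] 'c' (letter)
  [2] 'o' (letter)
  [3] 't' (letter)
  [4] 't' (letter)
  [5] 'o' (letter)
  [6] 'n' (letter)
Units from scan: 6
Sound units = 6 units


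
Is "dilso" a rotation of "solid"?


Word: "solid", Candidate: "dilso"
Method: check if candidate is substring of word+word
"solidsolid" contains "dilso"? No
Is rotation = No


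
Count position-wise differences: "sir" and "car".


Comparing character by character (same length = 3):
  Pos 0: 's' vs 'c' !=
  Pos 1: 'i' vs 'a' !=
  Pos 2: 'r' vs 'r' =
Hamming distance = 2


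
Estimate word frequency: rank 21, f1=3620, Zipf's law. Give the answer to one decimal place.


Zipf's law: f(r) = f(1) / r
f(1) = 3620
f(21) = 3620 / 21
= 172.4 occurrences


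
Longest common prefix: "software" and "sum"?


Word 1: "software"
Word 2: "sum"
Comparing from start:
  Pos 0: 's' == 's'
  Pos 1: 'o' != 'u' (stop)
LCP = "s" (length 1)


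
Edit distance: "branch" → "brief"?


Word 1: "branch" (length 6)
Word 2: "brief" (length 5)
One optimal edit sequence (insert/delete/substitute each cost 1):
  1. keep 'b'
  2. keep 'r'
  3. delete 'a'  (+1)
  4. substitute 'n' -> 'i'  (+1)
  5. substitute 'c' -> 'e'  (+1)
  6. substitute 'h' -> 'f'  (+1)
Total edit operations: 4
Edit distance = 4


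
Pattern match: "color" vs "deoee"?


Pattern of "color": [0, 1, 2, 1, 3]
Pattern of "deoee": [0, 1, 2, 1, 1]
Patterns do not match
Same pattern = No


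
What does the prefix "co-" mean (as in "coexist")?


Prefix: co-
Example: coexist = co- + exist
Meaning = together


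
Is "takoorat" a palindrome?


Word: "takoorat"
Reversed: "tarookat"
Forward == Backward? takoorat != tarookat
Palindrome = No
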